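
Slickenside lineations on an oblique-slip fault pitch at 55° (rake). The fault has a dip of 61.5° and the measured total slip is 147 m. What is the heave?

57.5 m

dip-slip = net slip × sin(rake) = 147 m × sin(55°) = 120.4 m
heave = dip-slip × cos(dip) = 120.4 × cos(61.5°) = 57.5 m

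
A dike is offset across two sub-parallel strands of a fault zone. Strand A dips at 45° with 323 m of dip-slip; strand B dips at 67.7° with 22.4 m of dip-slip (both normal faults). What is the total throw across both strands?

throw_A = 323 × sin(45°) = 228.4 m
throw_B = 22.4 × sin(67.7°) = 20.72 m
total = 228.4 + 20.72 = 249 m

249 m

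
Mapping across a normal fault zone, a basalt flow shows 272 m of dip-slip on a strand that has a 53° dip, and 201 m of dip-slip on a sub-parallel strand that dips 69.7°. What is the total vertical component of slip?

406 m

throw_A = 272 × sin(53°) = 217.2 m
throw_B = 201 × sin(69.7°) = 188.5 m
total = 217.2 + 188.5 = 406 m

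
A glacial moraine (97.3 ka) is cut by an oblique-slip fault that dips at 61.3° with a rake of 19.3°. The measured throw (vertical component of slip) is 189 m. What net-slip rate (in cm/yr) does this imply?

dip-slip = throw / sin(dip) = 189 / sin(61.3°) = 215.5 m
net slip = dip-slip / sin(rake) = 215.5 / sin(19.3°) = 651.9 m
rate = 651.9 m / 97.3 ka = 0.00670 m/yr = 0.670 cm/yr

0.670 cm/yr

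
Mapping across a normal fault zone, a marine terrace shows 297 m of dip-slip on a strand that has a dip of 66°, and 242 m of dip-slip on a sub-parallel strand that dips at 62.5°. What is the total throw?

486 m

throw_A = 297 × sin(66°) = 271.3 m
throw_B = 242 × sin(62.5°) = 214.7 m
total = 271.3 + 214.7 = 486 m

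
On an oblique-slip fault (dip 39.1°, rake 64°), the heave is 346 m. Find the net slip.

dip-slip = heave / cos(dip) = 346 / cos(39.1°) = 445.8 m
net slip = dip-slip / sin(rake) = 445.8 / sin(64°) = 496 m

496 m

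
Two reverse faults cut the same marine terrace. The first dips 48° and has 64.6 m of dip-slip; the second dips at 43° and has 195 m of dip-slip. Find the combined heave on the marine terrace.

heave_A = 64.6 × cos(48°) = 43.23 m
heave_B = 195 × cos(43°) = 142.6 m
total = 43.23 + 142.6 = 186 m

186 m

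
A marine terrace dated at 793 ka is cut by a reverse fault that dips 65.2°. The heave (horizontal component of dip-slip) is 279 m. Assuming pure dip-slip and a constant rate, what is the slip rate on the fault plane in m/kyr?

0.839 m/kyr

dip-slip = heave / cos(dip) = 279 m / cos(65.2°) = 665.2 m
rate = 665.2 m / 793 ka = 0.000839 m/yr = 0.839 m/kyr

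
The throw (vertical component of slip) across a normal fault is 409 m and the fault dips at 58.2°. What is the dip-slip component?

dip-slip = throw / sin(dip) = 409 / sin(58.2°) = 481 m

481 m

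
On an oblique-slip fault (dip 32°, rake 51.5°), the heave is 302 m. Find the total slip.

dip-slip = heave / cos(dip) = 302 / cos(32°) = 356.1 m
net slip = dip-slip / sin(rake) = 356.1 / sin(51.5°) = 455 m

455 m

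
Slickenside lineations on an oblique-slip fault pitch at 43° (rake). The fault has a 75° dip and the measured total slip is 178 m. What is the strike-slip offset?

130 m

strike-slip = net slip × cos(rake) = 178 m × cos(43°) = 130 m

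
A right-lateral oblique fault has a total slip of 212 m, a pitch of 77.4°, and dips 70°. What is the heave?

70.8 m

dip-slip = net slip × sin(rake) = 212 m × sin(77.4°) = 206.9 m
heave = dip-slip × cos(dip) = 206.9 × cos(70°) = 70.8 m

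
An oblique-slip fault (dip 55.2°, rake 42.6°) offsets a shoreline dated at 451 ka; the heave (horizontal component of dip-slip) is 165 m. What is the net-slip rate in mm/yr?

dip-slip = heave / cos(dip) = 165 / cos(55.2°) = 289.1 m
net slip = dip-slip / sin(rake) = 289.1 / sin(42.6°) = 427.1 m
rate = 427.1 m / 451 ka = 0.000947 m/yr = 0.947 mm/yr

0.947 mm/yr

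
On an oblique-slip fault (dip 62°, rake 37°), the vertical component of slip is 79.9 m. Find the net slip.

dip-slip = throw / sin(dip) = 79.9 / sin(62°) = 90.49 m
net slip = dip-slip / sin(rake) = 90.49 / sin(37°) = 150 m

150 m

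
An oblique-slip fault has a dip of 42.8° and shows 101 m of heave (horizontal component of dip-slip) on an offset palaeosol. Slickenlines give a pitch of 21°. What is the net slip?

dip-slip = heave / cos(dip) = 101 / cos(42.8°) = 137.7 m
net slip = dip-slip / sin(rake) = 137.7 / sin(21°) = 384 m

384 m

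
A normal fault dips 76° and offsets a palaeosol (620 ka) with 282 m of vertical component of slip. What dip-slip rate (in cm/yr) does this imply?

0.0469 cm/yr

dip-slip = throw / sin(dip) = 282 m / sin(76°) = 290.6 m
rate = 290.6 m / 620 ka = 0.000469 m/yr = 0.0469 cm/yr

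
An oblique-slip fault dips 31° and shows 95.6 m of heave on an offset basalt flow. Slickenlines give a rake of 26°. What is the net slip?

dip-slip = heave / cos(dip) = 95.6 / cos(31°) = 111.5 m
net slip = dip-slip / sin(rake) = 111.5 / sin(26°) = 254 m

254 m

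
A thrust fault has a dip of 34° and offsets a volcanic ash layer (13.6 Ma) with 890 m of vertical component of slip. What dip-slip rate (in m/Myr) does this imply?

dip-slip = throw / sin(dip) = 890 m / sin(34°) = 1592 m
rate = 1592 m / 13.6 Ma = 0.000117 m/yr = 117 m/Myr

117 m/Myr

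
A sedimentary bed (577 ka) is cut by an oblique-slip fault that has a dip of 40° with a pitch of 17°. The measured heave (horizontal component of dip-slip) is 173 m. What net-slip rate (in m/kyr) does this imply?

dip-slip = heave / cos(dip) = 173 / cos(40°) = 225.8 m
net slip = dip-slip / sin(rake) = 225.8 / sin(17°) = 772.4 m
rate = 772.4 m / 577 ka = 0.00134 m/yr = 1.34 m/kyr

1.34 m/kyr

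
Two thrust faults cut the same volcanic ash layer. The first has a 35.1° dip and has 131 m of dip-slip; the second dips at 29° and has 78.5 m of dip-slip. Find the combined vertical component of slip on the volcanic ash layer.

113 m

throw_A = 131 × sin(35.1°) = 75.33 m
throw_B = 78.5 × sin(29°) = 38.06 m
total = 75.33 + 38.06 = 113 m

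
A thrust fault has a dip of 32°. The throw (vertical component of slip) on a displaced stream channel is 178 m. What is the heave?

285 m

heave = throw / tan(dip) = 178 / tan(32°) = 285 m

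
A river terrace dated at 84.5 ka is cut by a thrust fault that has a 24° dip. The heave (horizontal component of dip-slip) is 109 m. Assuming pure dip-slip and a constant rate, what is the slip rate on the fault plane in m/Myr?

1410 m/Myr

dip-slip = heave / cos(dip) = 109 m / cos(24°) = 119.3 m
rate = 119.3 m / 84.5 ka = 0.00141 m/yr = 1410 m/Myr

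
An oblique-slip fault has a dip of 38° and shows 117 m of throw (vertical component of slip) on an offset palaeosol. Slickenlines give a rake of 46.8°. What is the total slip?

dip-slip = throw / sin(dip) = 117 / sin(38°) = 190 m
net slip = dip-slip / sin(rake) = 190 / sin(46.8°) = 261 m

261 m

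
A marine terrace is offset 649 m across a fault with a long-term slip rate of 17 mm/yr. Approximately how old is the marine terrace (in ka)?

38.2 ka

age = offset / rate = 649 m / (17 mm/yr) = 38200 yr = 38.2 ka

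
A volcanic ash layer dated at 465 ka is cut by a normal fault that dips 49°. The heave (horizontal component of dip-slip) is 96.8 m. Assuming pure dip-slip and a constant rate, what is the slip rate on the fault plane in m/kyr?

dip-slip = heave / cos(dip) = 96.8 m / cos(49°) = 147.5 m
rate = 147.5 m / 465 ka = 0.000317 m/yr = 0.317 m/kyr

0.317 m/kyr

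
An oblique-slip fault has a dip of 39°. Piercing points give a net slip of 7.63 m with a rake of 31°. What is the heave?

3.05 m

dip-slip = net slip × sin(rake) = 7.63 m × sin(31°) = 3.930 m
heave = dip-slip × cos(dip) = 3.930 × cos(39°) = 3.05 m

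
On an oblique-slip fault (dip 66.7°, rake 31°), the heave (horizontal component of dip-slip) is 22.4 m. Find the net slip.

dip-slip = heave / cos(dip) = 22.4 / cos(66.7°) = 56.63 m
net slip = dip-slip / sin(rake) = 56.63 / sin(31°) = 110 m

110 m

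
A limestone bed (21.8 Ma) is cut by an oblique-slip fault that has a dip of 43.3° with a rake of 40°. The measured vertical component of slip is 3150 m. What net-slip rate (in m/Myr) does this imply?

328 m/Myr

dip-slip = throw / sin(dip) = 3150 / sin(43.3°) = 4593 m
net slip = dip-slip / sin(rake) = 4593 / sin(40°) = 7146 m
rate = 7146 m / 21.8 Ma = 0.000328 m/yr = 328 m/Myr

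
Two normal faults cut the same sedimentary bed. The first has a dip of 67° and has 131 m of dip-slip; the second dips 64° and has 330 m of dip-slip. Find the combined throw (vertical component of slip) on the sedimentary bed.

417 m

throw_A = 131 × sin(67°) = 120.6 m
throw_B = 330 × sin(64°) = 296.6 m
total = 120.6 + 296.6 = 417 m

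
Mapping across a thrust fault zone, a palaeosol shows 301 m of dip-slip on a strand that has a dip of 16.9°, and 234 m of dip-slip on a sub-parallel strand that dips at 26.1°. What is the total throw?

190 m

throw_A = 301 × sin(16.9°) = 87.50 m
throw_B = 234 × sin(26.1°) = 102.9 m
total = 87.50 + 102.9 = 190 m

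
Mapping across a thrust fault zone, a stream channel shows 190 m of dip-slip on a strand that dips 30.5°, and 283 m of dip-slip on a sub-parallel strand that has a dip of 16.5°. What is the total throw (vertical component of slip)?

throw_A = 190 × sin(30.5°) = 96.43 m
throw_B = 283 × sin(16.5°) = 80.38 m
total = 96.43 + 80.38 = 177 m

177 m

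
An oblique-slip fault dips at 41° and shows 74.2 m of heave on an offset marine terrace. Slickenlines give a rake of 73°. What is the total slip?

103 m

dip-slip = heave / cos(dip) = 74.2 / cos(41°) = 98.32 m
net slip = dip-slip / sin(rake) = 98.32 / sin(73°) = 103 m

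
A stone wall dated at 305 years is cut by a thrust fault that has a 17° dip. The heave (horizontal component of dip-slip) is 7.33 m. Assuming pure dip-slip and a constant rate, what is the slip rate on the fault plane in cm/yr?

2.51 cm/yr

dip-slip = heave / cos(dip) = 7.33 m / cos(17°) = 7.665 m
rate = 7.665 m / 305 years = 0.0251 m/yr = 2.51 cm/yr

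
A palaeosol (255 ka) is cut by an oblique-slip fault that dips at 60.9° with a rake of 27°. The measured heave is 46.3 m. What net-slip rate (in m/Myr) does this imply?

dip-slip = heave / cos(dip) = 46.3 / cos(60.9°) = 95.20 m
net slip = dip-slip / sin(rake) = 95.20 / sin(27°) = 209.7 m
rate = 209.7 m / 255 ka = 0.000822 m/yr = 822 m/Myr

822 m/Myr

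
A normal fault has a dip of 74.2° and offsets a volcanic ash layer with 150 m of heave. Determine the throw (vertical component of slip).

530 m

throw = heave × tan(dip) = 150 × tan(74.2°) = 530 m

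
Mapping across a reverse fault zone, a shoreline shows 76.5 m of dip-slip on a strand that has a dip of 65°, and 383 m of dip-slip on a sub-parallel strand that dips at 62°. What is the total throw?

408 m

throw_A = 76.5 × sin(65°) = 69.33 m
throw_B = 383 × sin(62°) = 338.2 m
total = 69.33 + 338.2 = 408 m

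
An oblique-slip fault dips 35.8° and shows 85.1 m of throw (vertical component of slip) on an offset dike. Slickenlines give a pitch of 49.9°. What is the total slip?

190 m

dip-slip = throw / sin(dip) = 85.1 / sin(35.8°) = 145.5 m
net slip = dip-slip / sin(rake) = 145.5 / sin(49.9°) = 190 m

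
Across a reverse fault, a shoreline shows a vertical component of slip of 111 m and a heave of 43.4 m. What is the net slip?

net slip = √(throw² + heave²) = √(111² + 43.4²) = 119 m

119 m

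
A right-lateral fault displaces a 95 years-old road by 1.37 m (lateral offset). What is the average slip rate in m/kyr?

14.4 m/kyr

rate = 1.37 m / 95 years = 0.0144 m/yr = 14.4 m/kyr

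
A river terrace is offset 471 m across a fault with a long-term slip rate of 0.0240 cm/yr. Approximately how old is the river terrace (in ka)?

1960 ka

age = offset / rate = 471 m / (0.0240 cm/yr) = 1.96e+06 yr = 1960 ka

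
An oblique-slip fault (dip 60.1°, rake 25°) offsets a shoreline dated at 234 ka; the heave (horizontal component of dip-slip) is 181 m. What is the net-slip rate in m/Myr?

3670 m/Myr

dip-slip = heave / cos(dip) = 181 / cos(60.1°) = 363.1 m
net slip = dip-slip / sin(rake) = 363.1 / sin(25°) = 859.2 m
rate = 859.2 m / 234 ka = 0.00367 m/yr = 3670 m/Myr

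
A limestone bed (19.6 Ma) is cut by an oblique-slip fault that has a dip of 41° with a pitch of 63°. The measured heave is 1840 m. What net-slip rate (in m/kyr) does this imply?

0.140 m/kyr

dip-slip = heave / cos(dip) = 1840 / cos(41°) = 2438 m
net slip = dip-slip / sin(rake) = 2438 / sin(63°) = 2736 m
rate = 2736 m / 19.6 Ma = 0.000140 m/yr = 0.140 m/kyr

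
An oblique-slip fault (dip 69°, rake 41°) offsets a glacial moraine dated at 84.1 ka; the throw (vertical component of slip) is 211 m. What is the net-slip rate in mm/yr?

4.10 mm/yr

dip-slip = throw / sin(dip) = 211 / sin(69°) = 226 m
net slip = dip-slip / sin(rake) = 226 / sin(41°) = 344.5 m
rate = 344.5 m / 84.1 ka = 0.00410 m/yr = 4.10 mm/yr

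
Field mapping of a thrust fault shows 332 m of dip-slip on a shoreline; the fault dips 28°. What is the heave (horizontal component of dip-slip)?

heave = dip-slip × cos(dip) = 332 m × cos(28°) = 293 m

293 m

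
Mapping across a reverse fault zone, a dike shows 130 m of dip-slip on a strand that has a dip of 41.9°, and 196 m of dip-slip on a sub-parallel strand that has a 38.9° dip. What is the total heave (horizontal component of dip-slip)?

heave_A = 130 × cos(41.9°) = 96.76 m
heave_B = 196 × cos(38.9°) = 152.5 m
total = 96.76 + 152.5 = 249 m

249 m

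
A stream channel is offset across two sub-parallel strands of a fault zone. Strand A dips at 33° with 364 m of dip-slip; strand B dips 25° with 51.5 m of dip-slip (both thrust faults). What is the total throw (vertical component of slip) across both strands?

220 m

throw_A = 364 × sin(33°) = 198.2 m
throw_B = 51.5 × sin(25°) = 21.76 m
total = 198.2 + 21.76 = 220 m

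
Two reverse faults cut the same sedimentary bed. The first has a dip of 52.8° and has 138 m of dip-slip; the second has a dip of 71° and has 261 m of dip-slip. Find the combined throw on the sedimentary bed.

357 m

throw_A = 138 × sin(52.8°) = 109.9 m
throw_B = 261 × sin(71°) = 246.8 m
total = 109.9 + 246.8 = 357 m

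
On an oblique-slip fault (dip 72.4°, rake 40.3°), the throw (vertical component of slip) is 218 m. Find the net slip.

dip-slip = throw / sin(dip) = 218 / sin(72.4°) = 228.7 m
net slip = dip-slip / sin(rake) = 228.7 / sin(40.3°) = 354 m

354 m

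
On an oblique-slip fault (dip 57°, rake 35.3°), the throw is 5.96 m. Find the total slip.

12.3 m

dip-slip = throw / sin(dip) = 5.96 / sin(57°) = 7.106 m
net slip = dip-slip / sin(rake) = 7.106 / sin(35.3°) = 12.3 m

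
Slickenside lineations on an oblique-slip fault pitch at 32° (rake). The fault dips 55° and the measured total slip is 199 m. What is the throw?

86.4 m

dip-slip = net slip × sin(rake) = 199 m × sin(32°) = 105.5 m
throw = dip-slip × sin(dip) = 105.5 × sin(55°) = 86.4 m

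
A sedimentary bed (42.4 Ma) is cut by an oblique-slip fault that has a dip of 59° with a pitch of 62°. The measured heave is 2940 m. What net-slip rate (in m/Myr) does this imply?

dip-slip = heave / cos(dip) = 2940 / cos(59°) = 5708 m
net slip = dip-slip / sin(rake) = 5708 / sin(62°) = 6465 m
rate = 6465 m / 42.4 Ma = 0.000152 m/yr = 152 m/Myr

152 m/Myr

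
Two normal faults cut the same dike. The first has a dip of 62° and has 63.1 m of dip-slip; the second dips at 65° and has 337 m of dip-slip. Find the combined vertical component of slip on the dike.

361 m

throw_A = 63.1 × sin(62°) = 55.71 m
throw_B = 337 × sin(65°) = 305.4 m
total = 55.71 + 305.4 = 361 m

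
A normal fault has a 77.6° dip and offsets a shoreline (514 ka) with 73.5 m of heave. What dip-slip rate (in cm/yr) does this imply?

0.0666 cm/yr

dip-slip = heave / cos(dip) = 73.5 m / cos(77.6°) = 342.3 m
rate = 342.3 m / 514 ka = 0.000666 m/yr = 0.0666 cm/yr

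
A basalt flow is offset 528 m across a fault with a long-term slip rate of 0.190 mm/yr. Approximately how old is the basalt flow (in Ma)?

2.78 Ma

age = offset / rate = 528 m / (0.190 mm/yr) = 2.78e+06 yr = 2.78 Ma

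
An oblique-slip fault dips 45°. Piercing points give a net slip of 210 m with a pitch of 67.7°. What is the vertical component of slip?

137 m

dip-slip = net slip × sin(rake) = 210 m × sin(67.7°) = 194.3 m
throw = dip-slip × sin(dip) = 194.3 × sin(45°) = 137 m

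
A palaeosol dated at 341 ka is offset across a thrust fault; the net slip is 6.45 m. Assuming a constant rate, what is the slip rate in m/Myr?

18.9 m/Myr

rate = 6.45 m / 341 ka = 0.0000189 m/yr = 18.9 m/Myr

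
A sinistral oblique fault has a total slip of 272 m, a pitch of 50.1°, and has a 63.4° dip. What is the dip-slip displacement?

209 m

dip-slip = net slip × sin(rake) = 272 m × sin(50.1°) = 209 m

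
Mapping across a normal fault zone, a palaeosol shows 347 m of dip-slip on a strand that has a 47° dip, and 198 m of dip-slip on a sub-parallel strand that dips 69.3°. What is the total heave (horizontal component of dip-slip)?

heave_A = 347 × cos(47°) = 236.7 m
heave_B = 198 × cos(69.3°) = 69.99 m
total = 236.7 + 69.99 = 307 m

307 m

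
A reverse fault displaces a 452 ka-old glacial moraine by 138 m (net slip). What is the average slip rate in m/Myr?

rate = 138 m / 452 ka = 0.000305 m/yr = 305 m/Myr

305 m/Myr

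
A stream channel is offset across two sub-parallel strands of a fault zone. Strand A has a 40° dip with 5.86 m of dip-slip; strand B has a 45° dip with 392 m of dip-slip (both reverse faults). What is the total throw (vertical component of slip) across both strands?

281 m

throw_A = 5.86 × sin(40°) = 3.767 m
throw_B = 392 × sin(45°) = 277.2 m
total = 3.767 + 277.2 = 281 m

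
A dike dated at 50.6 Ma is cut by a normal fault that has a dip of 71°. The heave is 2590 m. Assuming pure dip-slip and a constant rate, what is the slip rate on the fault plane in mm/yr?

dip-slip = heave / cos(dip) = 2590 m / cos(71°) = 7955 m
rate = 7955 m / 50.6 Ma = 0.000157 m/yr = 0.157 mm/yr

0.157 mm/yr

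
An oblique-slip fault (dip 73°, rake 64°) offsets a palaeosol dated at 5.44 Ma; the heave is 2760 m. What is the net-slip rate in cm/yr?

0.193 cm/yr

dip-slip = heave / cos(dip) = 2760 / cos(73°) = 9440 m
net slip = dip-slip / sin(rake) = 9440 / sin(64°) = 10500 m
rate = 10500 m / 5.44 Ma = 0.00193 m/yr = 0.193 cm/yr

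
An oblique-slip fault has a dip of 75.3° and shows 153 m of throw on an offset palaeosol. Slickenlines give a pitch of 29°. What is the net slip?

326 m

dip-slip = throw / sin(dip) = 153 / sin(75.3°) = 158.2 m
net slip = dip-slip / sin(rake) = 158.2 / sin(29°) = 326 m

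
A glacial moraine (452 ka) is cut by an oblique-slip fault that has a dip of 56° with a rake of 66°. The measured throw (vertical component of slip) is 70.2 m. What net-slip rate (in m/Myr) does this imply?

dip-slip = throw / sin(dip) = 70.2 / sin(56°) = 84.68 m
net slip = dip-slip / sin(rake) = 84.68 / sin(66°) = 92.69 m
rate = 92.69 m / 452 ka = 0.000205 m/yr = 205 m/Myr

205 m/Myr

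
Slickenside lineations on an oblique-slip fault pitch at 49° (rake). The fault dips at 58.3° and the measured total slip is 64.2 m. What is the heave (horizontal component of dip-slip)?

25.5 m

dip-slip = net slip × sin(rake) = 64.2 m × sin(49°) = 48.45 m
heave = dip-slip × cos(dip) = 48.45 × cos(58.3°) = 25.5 m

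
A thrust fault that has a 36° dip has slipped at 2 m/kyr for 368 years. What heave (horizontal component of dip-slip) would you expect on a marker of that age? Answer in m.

dip-slip = rate × time = 2 m/kyr × 368 years = 0.7360 m
heave = dip-slip × cos(dip) = 0.7360 × cos(36°) = 0.595 m

0.595 m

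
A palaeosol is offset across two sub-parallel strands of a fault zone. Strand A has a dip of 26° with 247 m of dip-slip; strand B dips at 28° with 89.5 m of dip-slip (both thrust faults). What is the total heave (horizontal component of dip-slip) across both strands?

heave_A = 247 × cos(26°) = 222 m
heave_B = 89.5 × cos(28°) = 79.02 m
total = 222 + 79.02 = 301 m

301 m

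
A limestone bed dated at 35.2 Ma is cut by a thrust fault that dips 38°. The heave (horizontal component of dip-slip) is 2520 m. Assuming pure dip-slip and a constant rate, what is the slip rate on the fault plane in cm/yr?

dip-slip = heave / cos(dip) = 2520 m / cos(38°) = 3198 m
rate = 3198 m / 35.2 Ma = 0.0000909 m/yr = 0.00909 cm/yr

0.00909 cm/yr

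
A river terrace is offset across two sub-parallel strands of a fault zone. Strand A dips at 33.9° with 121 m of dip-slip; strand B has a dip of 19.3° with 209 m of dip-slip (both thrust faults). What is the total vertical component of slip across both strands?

137 m

throw_A = 121 × sin(33.9°) = 67.49 m
throw_B = 209 × sin(19.3°) = 69.08 m
total = 67.49 + 69.08 = 137 m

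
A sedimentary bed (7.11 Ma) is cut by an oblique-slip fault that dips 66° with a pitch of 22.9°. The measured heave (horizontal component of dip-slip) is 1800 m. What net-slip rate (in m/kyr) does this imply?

1.60 m/kyr

dip-slip = heave / cos(dip) = 1800 / cos(66°) = 4425 m
net slip = dip-slip / sin(rake) = 4425 / sin(22.9°) = 11370 m
rate = 11370 m / 7.11 Ma = 0.00160 m/yr = 1.60 m/kyr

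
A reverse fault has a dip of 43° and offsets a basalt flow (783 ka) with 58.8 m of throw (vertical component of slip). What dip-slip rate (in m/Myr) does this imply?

dip-slip = throw / sin(dip) = 58.8 m / sin(43°) = 86.22 m
rate = 86.22 m / 783 ka = 0.000110 m/yr = 110 m/Myr

110 m/Myr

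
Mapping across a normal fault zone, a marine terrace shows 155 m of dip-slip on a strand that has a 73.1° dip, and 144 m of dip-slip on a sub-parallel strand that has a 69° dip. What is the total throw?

throw_A = 155 × sin(73.1°) = 148.3 m
throw_B = 144 × sin(69°) = 134.4 m
total = 148.3 + 134.4 = 283 m

283 m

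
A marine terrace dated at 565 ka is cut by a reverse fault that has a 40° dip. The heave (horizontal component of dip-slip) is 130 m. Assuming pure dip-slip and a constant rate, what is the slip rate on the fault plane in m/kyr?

dip-slip = heave / cos(dip) = 130 m / cos(40°) = 169.7 m
rate = 169.7 m / 565 ka = 0.000300 m/yr = 0.300 m/kyr

0.300 m/kyr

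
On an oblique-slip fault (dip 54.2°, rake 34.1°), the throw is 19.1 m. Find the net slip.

42 m

dip-slip = throw / sin(dip) = 19.1 / sin(54.2°) = 23.55 m
net slip = dip-slip / sin(rake) = 23.55 / sin(34.1°) = 42 m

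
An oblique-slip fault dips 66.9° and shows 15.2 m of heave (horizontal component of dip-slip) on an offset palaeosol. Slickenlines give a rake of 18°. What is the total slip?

125 m

dip-slip = heave / cos(dip) = 15.2 / cos(66.9°) = 38.74 m
net slip = dip-slip / sin(rake) = 38.74 / sin(18°) = 125 m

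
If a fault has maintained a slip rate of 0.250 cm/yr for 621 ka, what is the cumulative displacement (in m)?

slip = rate × time = 0.250 cm/yr × 621 ka = 1550 m

1550 m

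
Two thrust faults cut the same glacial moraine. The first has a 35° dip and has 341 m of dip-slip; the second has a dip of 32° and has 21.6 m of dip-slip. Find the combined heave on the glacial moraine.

298 m

heave_A = 341 × cos(35°) = 279.3 m
heave_B = 21.6 × cos(32°) = 18.32 m
total = 279.3 + 18.32 = 298 m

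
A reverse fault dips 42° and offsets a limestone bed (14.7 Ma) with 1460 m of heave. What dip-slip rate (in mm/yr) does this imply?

0.134 mm/yr

dip-slip = heave / cos(dip) = 1460 m / cos(42°) = 1965 m
rate = 1965 m / 14.7 Ma = 0.000134 m/yr = 0.134 mm/yr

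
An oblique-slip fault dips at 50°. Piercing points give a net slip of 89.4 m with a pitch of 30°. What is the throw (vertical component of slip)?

34.2 m

dip-slip = net slip × sin(rake) = 89.4 m × sin(30°) = 44.70 m
throw = dip-slip × sin(dip) = 44.70 × sin(50°) = 34.2 m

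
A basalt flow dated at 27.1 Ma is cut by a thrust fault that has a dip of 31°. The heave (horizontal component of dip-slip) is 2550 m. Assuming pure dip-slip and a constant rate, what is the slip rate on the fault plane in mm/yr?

0.110 mm/yr

dip-slip = heave / cos(dip) = 2550 m / cos(31°) = 2975 m
rate = 2975 m / 27.1 Ma = 0.000110 m/yr = 0.110 mm/yr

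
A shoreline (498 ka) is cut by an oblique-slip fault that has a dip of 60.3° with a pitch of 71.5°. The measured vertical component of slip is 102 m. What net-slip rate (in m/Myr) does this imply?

249 m/Myr

dip-slip = throw / sin(dip) = 102 / sin(60.3°) = 117.4 m
net slip = dip-slip / sin(rake) = 117.4 / sin(71.5°) = 123.8 m
rate = 123.8 m / 498 ka = 0.000249 m/yr = 249 m/Myr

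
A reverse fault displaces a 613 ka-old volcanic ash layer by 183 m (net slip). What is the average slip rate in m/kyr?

0.299 m/kyr

rate = 183 m / 613 ka = 0.000299 m/yr = 0.299 m/kyr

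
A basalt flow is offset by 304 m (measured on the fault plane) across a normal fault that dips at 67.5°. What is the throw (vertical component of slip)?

throw = dip-slip × sin(dip) = 304 m × sin(67.5°) = 281 m

281 m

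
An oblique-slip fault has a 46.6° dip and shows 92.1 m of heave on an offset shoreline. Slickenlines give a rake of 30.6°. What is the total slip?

263 m

dip-slip = heave / cos(dip) = 92.1 / cos(46.6°) = 134 m
net slip = dip-slip / sin(rake) = 134 / sin(30.6°) = 263 m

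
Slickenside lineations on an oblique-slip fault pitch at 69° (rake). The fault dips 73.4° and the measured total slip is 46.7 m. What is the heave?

dip-slip = net slip × sin(rake) = 46.7 m × sin(69°) = 43.60 m
heave = dip-slip × cos(dip) = 43.60 × cos(73.4°) = 12.5 m

12.5 m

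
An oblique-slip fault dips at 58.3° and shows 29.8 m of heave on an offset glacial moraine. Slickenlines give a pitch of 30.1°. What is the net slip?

113 m

dip-slip = heave / cos(dip) = 29.8 / cos(58.3°) = 56.71 m
net slip = dip-slip / sin(rake) = 56.71 / sin(30.1°) = 113 m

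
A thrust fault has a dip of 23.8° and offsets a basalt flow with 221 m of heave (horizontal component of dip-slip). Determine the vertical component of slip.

throw = heave × tan(dip) = 221 × tan(23.8°) = 97.5 m

97.5 m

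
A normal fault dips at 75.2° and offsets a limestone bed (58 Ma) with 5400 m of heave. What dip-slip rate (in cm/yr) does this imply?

dip-slip = heave / cos(dip) = 5400 m / cos(75.2°) = 21140 m
rate = 21140 m / 58 Ma = 0.000364 m/yr = 0.0364 cm/yr

0.0364 cm/yr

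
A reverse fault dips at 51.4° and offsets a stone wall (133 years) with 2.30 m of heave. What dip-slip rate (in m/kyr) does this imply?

27.7 m/kyr

dip-slip = heave / cos(dip) = 2.30 m / cos(51.4°) = 3.687 m
rate = 3.687 m / 133 years = 0.0277 m/yr = 27.7 m/kyr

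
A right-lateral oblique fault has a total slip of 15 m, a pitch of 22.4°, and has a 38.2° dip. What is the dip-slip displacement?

dip-slip = net slip × sin(rake) = 15 m × sin(22.4°) = 5.72 m

5.72 m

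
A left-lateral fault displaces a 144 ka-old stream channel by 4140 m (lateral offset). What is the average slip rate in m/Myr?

rate = 4140 m / 144 ka = 0.0288 m/yr = 28800 m/Myr

28800 m/Myr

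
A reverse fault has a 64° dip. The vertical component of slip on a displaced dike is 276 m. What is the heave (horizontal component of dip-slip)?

135 m

heave = throw / tan(dip) = 276 / tan(64°) = 135 m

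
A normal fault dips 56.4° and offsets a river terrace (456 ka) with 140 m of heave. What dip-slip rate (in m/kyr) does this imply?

0.555 m/kyr

dip-slip = heave / cos(dip) = 140 m / cos(56.4°) = 253 m
rate = 253 m / 456 ka = 0.000555 m/yr = 0.555 m/kyr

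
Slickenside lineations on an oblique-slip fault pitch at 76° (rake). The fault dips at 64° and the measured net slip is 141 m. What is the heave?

dip-slip = net slip × sin(rake) = 141 m × sin(76°) = 136.8 m
heave = dip-slip × cos(dip) = 136.8 × cos(64°) = 60 m

60 m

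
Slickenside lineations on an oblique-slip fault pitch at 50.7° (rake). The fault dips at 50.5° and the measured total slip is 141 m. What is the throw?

dip-slip = net slip × sin(rake) = 141 m × sin(50.7°) = 109.1 m
throw = dip-slip × sin(dip) = 109.1 × sin(50.5°) = 84.2 m

84.2 m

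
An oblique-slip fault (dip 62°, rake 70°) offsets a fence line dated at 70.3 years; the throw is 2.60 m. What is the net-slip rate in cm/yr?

dip-slip = throw / sin(dip) = 2.60 / sin(62°) = 2.945 m
net slip = dip-slip / sin(rake) = 2.945 / sin(70°) = 3.134 m
rate = 3.134 m / 70.3 years = 0.0446 m/yr = 4.46 cm/yr

4.46 cm/yr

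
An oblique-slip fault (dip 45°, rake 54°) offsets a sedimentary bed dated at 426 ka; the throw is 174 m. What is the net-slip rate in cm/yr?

0.0714 cm/yr

dip-slip = throw / sin(dip) = 174 / sin(45°) = 246.1 m
net slip = dip-slip / sin(rake) = 246.1 / sin(54°) = 304.2 m
rate = 304.2 m / 426 ka = 0.000714 m/yr = 0.0714 cm/yr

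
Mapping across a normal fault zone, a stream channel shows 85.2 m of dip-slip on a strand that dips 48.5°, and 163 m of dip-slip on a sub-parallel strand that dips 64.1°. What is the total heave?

heave_A = 85.2 × cos(48.5°) = 56.46 m
heave_B = 163 × cos(64.1°) = 71.20 m
total = 56.46 + 71.20 = 128 m

128 m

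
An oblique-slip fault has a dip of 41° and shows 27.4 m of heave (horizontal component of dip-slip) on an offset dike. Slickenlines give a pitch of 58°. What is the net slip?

dip-slip = heave / cos(dip) = 27.4 / cos(41°) = 36.31 m
net slip = dip-slip / sin(rake) = 36.31 / sin(58°) = 42.8 m

42.8 m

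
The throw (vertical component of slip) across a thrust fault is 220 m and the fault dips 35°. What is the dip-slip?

384 m

dip-slip = throw / sin(dip) = 220 / sin(35°) = 384 m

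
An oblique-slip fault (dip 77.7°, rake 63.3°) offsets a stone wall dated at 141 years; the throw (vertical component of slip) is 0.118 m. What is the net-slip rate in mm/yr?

0.959 mm/yr

dip-slip = throw / sin(dip) = 0.118 / sin(77.7°) = 0.1208 m
net slip = dip-slip / sin(rake) = 0.1208 / sin(63.3°) = 0.1352 m
rate = 0.1352 m / 141 years = 0.000959 m/yr = 0.959 mm/yr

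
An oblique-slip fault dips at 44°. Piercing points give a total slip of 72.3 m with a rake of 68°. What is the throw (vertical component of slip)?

dip-slip = net slip × sin(rake) = 72.3 m × sin(68°) = 67.04 m
throw = dip-slip × sin(dip) = 67.04 × sin(44°) = 46.6 m

46.6 m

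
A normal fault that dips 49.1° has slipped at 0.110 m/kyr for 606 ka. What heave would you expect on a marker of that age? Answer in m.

dip-slip = rate × time = 0.110 m/kyr × 606 ka = 66.66 m
heave = dip-slip × cos(dip) = 66.66 × cos(49.1°) = 43.6 m

43.6 m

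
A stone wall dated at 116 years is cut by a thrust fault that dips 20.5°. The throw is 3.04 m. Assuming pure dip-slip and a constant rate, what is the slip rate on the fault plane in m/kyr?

dip-slip = throw / sin(dip) = 3.04 m / sin(20.5°) = 8.681 m
rate = 8.681 m / 116 years = 0.0748 m/yr = 74.8 m/kyr

74.8 m/kyr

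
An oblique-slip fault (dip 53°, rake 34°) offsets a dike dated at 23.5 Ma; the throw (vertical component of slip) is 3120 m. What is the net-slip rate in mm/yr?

dip-slip = throw / sin(dip) = 3120 / sin(53°) = 3907 m
net slip = dip-slip / sin(rake) = 3907 / sin(34°) = 6986 m
rate = 6986 m / 23.5 Ma = 0.000297 m/yr = 0.297 mm/yr

0.297 mm/yr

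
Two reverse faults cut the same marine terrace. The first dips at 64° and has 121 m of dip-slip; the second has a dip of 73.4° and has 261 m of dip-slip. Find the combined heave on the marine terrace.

128 m

heave_A = 121 × cos(64°) = 53.04 m
heave_B = 261 × cos(73.4°) = 74.56 m
total = 53.04 + 74.56 = 128 m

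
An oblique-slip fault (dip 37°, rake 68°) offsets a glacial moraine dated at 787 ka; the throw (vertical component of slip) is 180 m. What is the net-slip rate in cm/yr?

0.0410 cm/yr

dip-slip = throw / sin(dip) = 180 / sin(37°) = 299.1 m
net slip = dip-slip / sin(rake) = 299.1 / sin(68°) = 322.6 m
rate = 322.6 m / 787 ka = 0.000410 m/yr = 0.0410 cm/yr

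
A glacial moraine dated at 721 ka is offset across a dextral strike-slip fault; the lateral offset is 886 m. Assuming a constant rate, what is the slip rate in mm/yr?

1.23 mm/yr

rate = 886 m / 721 ka = 0.00123 m/yr = 1.23 mm/yr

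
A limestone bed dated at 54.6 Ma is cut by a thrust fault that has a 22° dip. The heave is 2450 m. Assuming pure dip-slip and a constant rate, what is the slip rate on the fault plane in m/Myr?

48.4 m/Myr

dip-slip = heave / cos(dip) = 2450 m / cos(22°) = 2642 m
rate = 2642 m / 54.6 Ma = 0.0000484 m/yr = 48.4 m/Myr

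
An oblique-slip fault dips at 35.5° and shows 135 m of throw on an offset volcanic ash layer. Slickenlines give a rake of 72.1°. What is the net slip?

dip-slip = throw / sin(dip) = 135 / sin(35.5°) = 232.5 m
net slip = dip-slip / sin(rake) = 232.5 / sin(72.1°) = 244 m

244 m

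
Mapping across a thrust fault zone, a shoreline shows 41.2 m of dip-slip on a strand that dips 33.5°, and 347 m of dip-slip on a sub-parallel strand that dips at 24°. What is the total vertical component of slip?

164 m

throw_A = 41.2 × sin(33.5°) = 22.74 m
throw_B = 347 × sin(24°) = 141.1 m
total = 22.74 + 141.1 = 164 m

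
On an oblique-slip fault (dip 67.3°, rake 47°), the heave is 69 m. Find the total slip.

244 m

dip-slip = heave / cos(dip) = 69 / cos(67.3°) = 178.8 m
net slip = dip-slip / sin(rake) = 178.8 / sin(47°) = 244 m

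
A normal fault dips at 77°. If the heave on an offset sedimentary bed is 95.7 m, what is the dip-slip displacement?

425 m

dip-slip = heave / cos(dip) = 95.7 / cos(77°) = 425 m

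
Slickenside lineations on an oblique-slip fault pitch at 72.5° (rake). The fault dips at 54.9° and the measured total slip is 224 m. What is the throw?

175 m

dip-slip = net slip × sin(rake) = 224 m × sin(72.5°) = 213.6 m
throw = dip-slip × sin(dip) = 213.6 × sin(54.9°) = 175 m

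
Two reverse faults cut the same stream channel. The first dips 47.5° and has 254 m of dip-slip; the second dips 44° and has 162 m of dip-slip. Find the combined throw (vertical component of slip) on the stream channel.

300 m

throw_A = 254 × sin(47.5°) = 187.3 m
throw_B = 162 × sin(44°) = 112.5 m
total = 187.3 + 112.5 = 300 m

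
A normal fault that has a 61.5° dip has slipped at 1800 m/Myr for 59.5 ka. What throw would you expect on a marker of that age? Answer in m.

94.1 m

dip-slip = rate × time = 1800 m/Myr × 59.5 ka = 107.1 m
throw = dip-slip × sin(dip) = 107.1 × sin(61.5°) = 94.1 m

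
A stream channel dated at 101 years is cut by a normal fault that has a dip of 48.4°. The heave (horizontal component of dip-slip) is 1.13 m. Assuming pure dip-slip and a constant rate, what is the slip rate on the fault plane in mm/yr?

dip-slip = heave / cos(dip) = 1.13 m / cos(48.4°) = 1.702 m
rate = 1.702 m / 101 years = 0.0169 m/yr = 16.9 mm/yr

16.9 mm/yr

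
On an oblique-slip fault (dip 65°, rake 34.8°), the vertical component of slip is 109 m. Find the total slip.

211 m

dip-slip = throw / sin(dip) = 109 / sin(65°) = 120.3 m
net slip = dip-slip / sin(rake) = 120.3 / sin(34.8°) = 211 m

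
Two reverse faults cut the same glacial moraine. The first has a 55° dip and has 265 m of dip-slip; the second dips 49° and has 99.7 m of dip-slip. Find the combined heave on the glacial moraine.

217 m

heave_A = 265 × cos(55°) = 152 m
heave_B = 99.7 × cos(49°) = 65.41 m
total = 152 + 65.41 = 217 m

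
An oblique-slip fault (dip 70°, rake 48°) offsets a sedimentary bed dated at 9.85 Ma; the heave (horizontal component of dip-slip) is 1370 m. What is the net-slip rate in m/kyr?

dip-slip = heave / cos(dip) = 1370 / cos(70°) = 4006 m
net slip = dip-slip / sin(rake) = 4006 / sin(48°) = 5390 m
rate = 5390 m / 9.85 Ma = 0.000547 m/yr = 0.547 m/kyr

0.547 m/kyr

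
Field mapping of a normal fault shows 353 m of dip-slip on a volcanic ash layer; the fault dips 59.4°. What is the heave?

180 m

heave = dip-slip × cos(dip) = 353 m × cos(59.4°) = 180 m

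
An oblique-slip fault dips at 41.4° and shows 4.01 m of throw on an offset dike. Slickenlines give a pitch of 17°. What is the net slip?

20.7 m

dip-slip = throw / sin(dip) = 4.01 / sin(41.4°) = 6.064 m
net slip = dip-slip / sin(rake) = 6.064 / sin(17°) = 20.7 m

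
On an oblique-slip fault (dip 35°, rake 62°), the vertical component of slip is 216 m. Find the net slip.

427 m

dip-slip = throw / sin(dip) = 216 / sin(35°) = 376.6 m
net slip = dip-slip / sin(rake) = 376.6 / sin(62°) = 427 m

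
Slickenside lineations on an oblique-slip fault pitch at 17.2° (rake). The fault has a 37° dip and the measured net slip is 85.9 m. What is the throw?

dip-slip = net slip × sin(rake) = 85.9 m × sin(17.2°) = 25.40 m
throw = dip-slip × sin(dip) = 25.40 × sin(37°) = 15.3 m

15.3 m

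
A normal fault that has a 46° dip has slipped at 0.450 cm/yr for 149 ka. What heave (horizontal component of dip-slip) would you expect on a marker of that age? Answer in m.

466 m

dip-slip = rate × time = 0.450 cm/yr × 149 ka = 670.5 m
heave = dip-slip × cos(dip) = 670.5 × cos(46°) = 466 m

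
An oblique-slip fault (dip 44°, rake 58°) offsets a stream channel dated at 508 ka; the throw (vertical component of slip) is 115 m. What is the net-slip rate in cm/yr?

0.0384 cm/yr

dip-slip = throw / sin(dip) = 115 / sin(44°) = 165.5 m
net slip = dip-slip / sin(rake) = 165.5 / sin(58°) = 195.2 m
rate = 195.2 m / 508 ka = 0.000384 m/yr = 0.0384 cm/yr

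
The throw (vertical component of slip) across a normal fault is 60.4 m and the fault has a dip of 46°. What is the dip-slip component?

dip-slip = throw / sin(dip) = 60.4 / sin(46°) = 84 m

84 m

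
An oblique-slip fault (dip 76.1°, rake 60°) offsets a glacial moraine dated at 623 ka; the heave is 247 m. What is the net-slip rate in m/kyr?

1.91 m/kyr

dip-slip = heave / cos(dip) = 247 / cos(76.1°) = 1028 m
net slip = dip-slip / sin(rake) = 1028 / sin(60°) = 1187 m
rate = 1187 m / 623 ka = 0.00191 m/yr = 1.91 m/kyr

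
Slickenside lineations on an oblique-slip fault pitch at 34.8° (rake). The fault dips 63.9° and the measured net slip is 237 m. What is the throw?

121 m

dip-slip = net slip × sin(rake) = 237 m × sin(34.8°) = 135.3 m
throw = dip-slip × sin(dip) = 135.3 × sin(63.9°) = 121 m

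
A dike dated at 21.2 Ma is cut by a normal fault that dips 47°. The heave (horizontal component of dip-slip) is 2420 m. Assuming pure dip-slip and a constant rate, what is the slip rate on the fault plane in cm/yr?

dip-slip = heave / cos(dip) = 2420 m / cos(47°) = 3548 m
rate = 3548 m / 21.2 Ma = 0.000167 m/yr = 0.0167 cm/yr

0.0167 cm/yr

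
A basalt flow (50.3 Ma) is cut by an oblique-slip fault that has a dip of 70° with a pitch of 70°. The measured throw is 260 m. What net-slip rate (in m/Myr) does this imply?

dip-slip = throw / sin(dip) = 260 / sin(70°) = 276.7 m
net slip = dip-slip / sin(rake) = 276.7 / sin(70°) = 294.4 m
rate = 294.4 m / 50.3 Ma = 0.00000585 m/yr = 5.85 m/Myr

5.85 m/Myr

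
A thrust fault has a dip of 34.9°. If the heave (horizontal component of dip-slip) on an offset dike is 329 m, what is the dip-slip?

dip-slip = heave / cos(dip) = 329 / cos(34.9°) = 401 m

401 m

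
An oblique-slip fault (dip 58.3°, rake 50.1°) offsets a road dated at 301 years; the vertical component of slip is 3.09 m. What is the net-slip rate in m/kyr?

15.7 m/kyr

dip-slip = throw / sin(dip) = 3.09 / sin(58.3°) = 3.632 m
net slip = dip-slip / sin(rake) = 3.632 / sin(50.1°) = 4.734 m
rate = 4.734 m / 301 years = 0.0157 m/yr = 15.7 m/kyr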